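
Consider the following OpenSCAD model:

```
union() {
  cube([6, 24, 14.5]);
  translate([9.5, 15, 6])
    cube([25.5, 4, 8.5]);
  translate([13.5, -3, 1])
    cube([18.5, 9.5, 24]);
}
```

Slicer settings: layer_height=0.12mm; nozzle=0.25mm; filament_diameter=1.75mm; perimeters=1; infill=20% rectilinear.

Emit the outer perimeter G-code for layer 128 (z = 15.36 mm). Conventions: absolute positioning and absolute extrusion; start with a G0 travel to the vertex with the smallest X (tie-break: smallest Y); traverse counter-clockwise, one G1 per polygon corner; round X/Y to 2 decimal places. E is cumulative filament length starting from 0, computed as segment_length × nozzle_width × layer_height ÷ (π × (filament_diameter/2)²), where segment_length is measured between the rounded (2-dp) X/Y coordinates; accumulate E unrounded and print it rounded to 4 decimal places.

G0 X13.50 Y-3.00 Z15.36
G1 X32.00 Y-3.00 E0.2307
G1 X32.00 Y6.50 E0.3492
G1 X13.50 Y6.50 E0.5800
G1 X13.50 Y-3.00 E0.6985

At z = 15.36 mm: the cube is not intersected at this z (z outside [0, 14.5]); the cube at (9.5, 15) is absent (z outside [6, 14.5]); the cube at (13.5, -3) (footprint 18.5×9.5) is included at this height; Taking the union: only the 18.5×9.5 cube at (13.5, -3) is present, so the union is just that shape — 1 connected region. The outline is a single polygon with 4 vertices. Extrusion per mm of travel: 0.25 × 0.12 / (π × 0.875²) = 0.012473. Accumulating E over each segment gives final E = 0.6985.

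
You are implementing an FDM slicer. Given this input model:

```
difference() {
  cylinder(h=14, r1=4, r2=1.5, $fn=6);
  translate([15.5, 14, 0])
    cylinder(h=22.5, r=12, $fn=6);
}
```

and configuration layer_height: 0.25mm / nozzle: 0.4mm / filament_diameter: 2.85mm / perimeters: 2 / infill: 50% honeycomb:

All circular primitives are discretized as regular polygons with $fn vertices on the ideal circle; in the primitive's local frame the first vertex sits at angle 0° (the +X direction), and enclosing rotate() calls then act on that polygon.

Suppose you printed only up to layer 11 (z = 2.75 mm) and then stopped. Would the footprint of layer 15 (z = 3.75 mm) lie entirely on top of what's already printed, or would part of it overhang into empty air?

Compare the two slices. At z = 2.75: the cone contributes a regular 6-gon of circumradius 3.509 (interpolated between r1=4 and r2=1.5 at t=0.196) (area = (6/2)·3.509²·sin(360°/6) = 31.99 mm²); the r=12 cylinder at (15.5, 14) contributes a regular 6-gon of circumradius 12 (area = (6/2)·12.000²·sin(360°/6) = 374.12 mm²); Taking the first minus the rest: starting from the cone (31.99 mm²), the r=12 cylinder at (15.5, 14) misses the remaining region (no effect) — area = 31.99 mm². At z = 3.75: the cone contributes a regular 6-gon of circumradius 3.330 (interpolated between r1=4 and r2=1.5 at t=0.268) (area = (6/2)·3.330²·sin(360°/6) = 28.82 mm²); the r=12 cylinder at (15.5, 14) gives a regular 6-gon of circumradius 12 (constant along its height) (area = (6/2)·12.000²·sin(360°/6) = 374.12 mm²); Taking the first minus the rest: starting from the cone (28.82 mm²), the r=12 cylinder at (15.5, 14) misses the remaining region (no effect) — area = 28.82 mm². Checking containment: the cross-section at z = 3.75 is a subset of the cross-section at z = 2.75.

entirely on top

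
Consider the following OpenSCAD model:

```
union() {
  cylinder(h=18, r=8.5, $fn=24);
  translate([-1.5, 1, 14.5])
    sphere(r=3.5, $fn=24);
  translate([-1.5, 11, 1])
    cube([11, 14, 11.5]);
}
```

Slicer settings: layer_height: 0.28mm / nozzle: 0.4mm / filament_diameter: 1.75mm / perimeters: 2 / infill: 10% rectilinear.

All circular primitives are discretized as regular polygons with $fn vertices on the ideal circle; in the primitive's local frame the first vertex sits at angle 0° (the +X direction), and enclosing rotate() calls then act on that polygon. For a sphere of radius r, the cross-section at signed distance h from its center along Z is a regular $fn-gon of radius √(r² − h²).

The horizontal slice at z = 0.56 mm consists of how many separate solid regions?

1

At z = 0.56 mm: the cylinder: section is a regular 24-gon, circumradius r=8.5; the sphere at (-1.5, 1) does not reach this height (|z−center|=13.940 > r=3.5); the cube at (-1.5, 11) is absent (z outside [1, 12.5]); Taking the union: only the r=8.5 cylinder is present, so the union is just that shape — 1 connected region. The result has 1 disconnected region.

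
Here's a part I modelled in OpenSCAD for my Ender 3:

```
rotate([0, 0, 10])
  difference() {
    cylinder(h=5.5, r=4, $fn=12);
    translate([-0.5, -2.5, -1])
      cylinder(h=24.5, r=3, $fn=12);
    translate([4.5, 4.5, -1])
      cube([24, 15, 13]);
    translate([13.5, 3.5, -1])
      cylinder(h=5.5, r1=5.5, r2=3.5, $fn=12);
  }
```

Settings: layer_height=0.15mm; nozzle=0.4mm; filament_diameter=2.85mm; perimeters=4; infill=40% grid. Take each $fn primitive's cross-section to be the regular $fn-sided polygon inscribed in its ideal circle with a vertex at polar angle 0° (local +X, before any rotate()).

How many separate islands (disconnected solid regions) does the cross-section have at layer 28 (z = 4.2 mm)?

1

At z = 4.2 mm: the r=4 cylinder contributes a regular 12-gon of circumradius 4; the r=3 cylinder at (-0.5, -2.5) gives a regular 12-gon of circumradius 3 (constant along its height); the 24×15 cube at (4.5, 4.5) contributes its full rectangle; the cone at (13.5, 3.5): at t=0.945 of its height the radius interpolates to r₁+(r₂−r₁)t = 3.609, giving a regular 12-gon of that circumradius; Taking the first minus the rest: starting from the r=4 cylinder, the r=3 cylinder at (-0.5, -2.5) partially overlaps it — only the 19.10 mm² overlap (of its 27.00 mm²) is removed, clipping the outline; the 24×15 cube at (4.5, 4.5) misses the remaining region (no effect); the cone at (13.5, 3.5) misses the remaining region (no effect) — 1 connected region; (rotated 10° about Z; rotation is an isometry so areas/perimeters/island counts are preserved). Overall, the cross-section is a single solid region. Island count = 1.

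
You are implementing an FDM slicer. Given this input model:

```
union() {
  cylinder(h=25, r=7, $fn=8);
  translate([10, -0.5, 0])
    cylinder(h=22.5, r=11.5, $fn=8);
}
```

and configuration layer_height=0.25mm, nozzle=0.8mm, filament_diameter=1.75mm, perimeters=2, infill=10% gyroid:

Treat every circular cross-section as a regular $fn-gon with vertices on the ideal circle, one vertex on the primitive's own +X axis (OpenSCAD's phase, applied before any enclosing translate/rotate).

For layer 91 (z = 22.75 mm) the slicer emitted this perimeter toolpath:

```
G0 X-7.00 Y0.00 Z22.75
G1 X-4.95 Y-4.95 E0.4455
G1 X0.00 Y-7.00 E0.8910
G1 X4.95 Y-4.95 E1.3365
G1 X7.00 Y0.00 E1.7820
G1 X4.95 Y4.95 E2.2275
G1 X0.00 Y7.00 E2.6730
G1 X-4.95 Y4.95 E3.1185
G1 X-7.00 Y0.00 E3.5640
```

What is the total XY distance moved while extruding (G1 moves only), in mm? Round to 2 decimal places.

42.86 mm

Sum the Euclidean lengths of each G1 segment: total = 42.86 mm.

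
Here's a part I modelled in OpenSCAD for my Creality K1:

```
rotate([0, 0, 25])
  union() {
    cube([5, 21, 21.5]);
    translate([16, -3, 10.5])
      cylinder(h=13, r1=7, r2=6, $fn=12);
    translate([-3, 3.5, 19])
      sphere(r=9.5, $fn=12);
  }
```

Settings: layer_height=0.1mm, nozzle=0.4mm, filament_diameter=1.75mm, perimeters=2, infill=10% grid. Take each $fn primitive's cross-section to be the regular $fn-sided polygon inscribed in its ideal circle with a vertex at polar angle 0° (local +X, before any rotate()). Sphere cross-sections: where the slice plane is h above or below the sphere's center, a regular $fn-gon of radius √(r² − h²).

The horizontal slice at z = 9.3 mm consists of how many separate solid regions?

At z = 9.3 mm: the 5×21 cube contributes its full rectangle; the cone at (16, -3) is absent (z outside [10.5, 23.5]); the sphere at (-3, 3.5) is absent (|z−center|=9.700 > r=9.5); Merging all regions: only the 5×21 cube is present, so the union is just that shape — 1 connected region; (rotated 25° about Z; rotation is an isometry so areas/perimeters/island counts are preserved). The result has 1 disconnected region.

1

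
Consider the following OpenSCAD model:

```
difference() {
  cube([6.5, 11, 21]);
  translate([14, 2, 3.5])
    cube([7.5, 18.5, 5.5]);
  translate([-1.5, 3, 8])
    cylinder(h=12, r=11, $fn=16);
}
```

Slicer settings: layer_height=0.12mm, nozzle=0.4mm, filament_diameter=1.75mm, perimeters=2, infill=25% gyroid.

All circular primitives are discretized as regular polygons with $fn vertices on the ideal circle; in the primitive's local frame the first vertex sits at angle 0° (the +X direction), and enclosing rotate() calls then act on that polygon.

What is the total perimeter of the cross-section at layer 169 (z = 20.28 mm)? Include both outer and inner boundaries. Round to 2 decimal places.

At z = 20.28 mm: the cube is present — its section is the full 6.5×11 rectangle (perimeter 35.00 mm); the cube at (14, 2) is not intersected at this z (z outside [3.5, 9]); the cylinder at (-1.5, 3) is not intersected at this z (z outside [8, 20]); After the difference (first − rest): none of the subtracted shapes is present at this height, so the 6.5×11 cube is unchanged — boundary = 35.00 mm. Overall, the cross-section is a single solid region. Total boundary length (outer) = 35.00 mm.

35.00 mm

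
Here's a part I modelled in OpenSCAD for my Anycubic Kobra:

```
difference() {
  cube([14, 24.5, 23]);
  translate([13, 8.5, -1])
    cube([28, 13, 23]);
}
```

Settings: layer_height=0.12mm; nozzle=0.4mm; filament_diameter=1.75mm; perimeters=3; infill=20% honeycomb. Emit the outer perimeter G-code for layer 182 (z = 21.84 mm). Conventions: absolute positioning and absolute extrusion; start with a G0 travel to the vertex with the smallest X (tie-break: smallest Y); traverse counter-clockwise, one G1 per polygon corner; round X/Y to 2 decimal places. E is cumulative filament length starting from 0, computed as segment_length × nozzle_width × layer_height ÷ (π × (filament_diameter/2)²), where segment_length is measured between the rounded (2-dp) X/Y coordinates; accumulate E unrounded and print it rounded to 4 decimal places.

G0 X0.00 Y0.00 Z21.84
G1 X14.00 Y0.00 E0.2794
G1 X14.00 Y8.50 E0.4490
G1 X13.00 Y8.50 E0.4690
G1 X13.00 Y21.50 E0.7284
G1 X14.00 Y21.50 E0.7484
G1 X14.00 Y24.50 E0.8082
G1 X0.00 Y24.50 E1.0876
G1 X0.00 Y0.00 E1.5765

At z = 21.84 mm: the 14×24.5 cube contributes its full rectangle; the cube at (13, 8.5) (footprint 28×13) is included at this height; Subtracting the remaining from the first: starting from the 14×24.5 cube, the 28×13 cube at (13, 8.5) partially overlaps it — only the 13.00 mm² overlap (of its 364.00 mm²) is removed, clipping the outline — 1 connected region. The outline is a single polygon with 8 vertices. Extrusion per mm of travel: 0.4 × 0.12 / (π × 0.875²) = 0.019956. Accumulating E over each segment gives final E = 1.5765.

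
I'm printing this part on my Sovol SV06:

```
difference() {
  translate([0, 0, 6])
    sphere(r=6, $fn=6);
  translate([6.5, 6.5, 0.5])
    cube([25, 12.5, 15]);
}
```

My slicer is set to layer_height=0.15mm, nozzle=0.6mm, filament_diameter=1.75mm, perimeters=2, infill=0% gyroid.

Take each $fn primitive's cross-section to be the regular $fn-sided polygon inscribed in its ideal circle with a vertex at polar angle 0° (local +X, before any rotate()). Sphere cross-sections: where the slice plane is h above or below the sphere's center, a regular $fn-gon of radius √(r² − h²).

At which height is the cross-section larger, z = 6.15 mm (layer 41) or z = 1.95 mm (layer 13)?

layer 41 (z = 6.15 mm)

Layer 41 (z = 6.15): the r=6 sphere contributes a regular 6-gon of circumradius √(6²−0.15²) = 5.998 (area = (6/2)·5.998²·sin(360°/6) = 93.47 mm²); the 25×12.5 cube at (6.5, 6.5) contributes its full rectangle (area 312.50 mm²); Taking the first minus the rest: starting from the r=6 sphere (93.47 mm²), the 25×12.5 cube at (6.5, 6.5) misses the remaining region (no effect) — area = 93.47 mm². So its area = 93.47 mm². Layer 13 (z = 1.95): the r=6 sphere slices to a regular 6-gon of circumradius 4.427 (√(r²−h²) with h=4.05 from center) (area = (6/2)·4.427²·sin(360°/6) = 50.92 mm²); the cube at (6.5, 6.5) (footprint 25×12.5) is included at this height (area 312.50 mm²); Subtracting the remaining from the first: starting from the r=6 sphere (50.92 mm²), the 25×12.5 cube at (6.5, 6.5) misses the remaining region (no effect) — area = 50.92 mm². So its area = 50.92 mm². Layer 41 is larger (93.47 vs 50.92 mm²).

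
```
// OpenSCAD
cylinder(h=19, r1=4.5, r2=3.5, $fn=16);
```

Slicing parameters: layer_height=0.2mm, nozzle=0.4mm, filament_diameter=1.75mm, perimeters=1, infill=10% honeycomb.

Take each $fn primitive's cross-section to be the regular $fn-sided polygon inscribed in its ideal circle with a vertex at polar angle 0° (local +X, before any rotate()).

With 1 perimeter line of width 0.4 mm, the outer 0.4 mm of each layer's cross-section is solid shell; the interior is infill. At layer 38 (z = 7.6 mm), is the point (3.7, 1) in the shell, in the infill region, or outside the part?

shell

At z = 7.6 mm: the cone: at t=0.400 of its height the radius interpolates to r₁+(r₂−r₁)t = 4.100, giving a regular 16-gon of that circumradius. Overall, the cross-section is a single solid region. The nearest boundary edge runs (4.10, 0.00)→(3.79, 1.57); distance from the point to it = 0.20 mm. The point is inside the cross-section, 0.20 mm from the nearest boundary — within the 0.4 mm shell band (1 × 0.4).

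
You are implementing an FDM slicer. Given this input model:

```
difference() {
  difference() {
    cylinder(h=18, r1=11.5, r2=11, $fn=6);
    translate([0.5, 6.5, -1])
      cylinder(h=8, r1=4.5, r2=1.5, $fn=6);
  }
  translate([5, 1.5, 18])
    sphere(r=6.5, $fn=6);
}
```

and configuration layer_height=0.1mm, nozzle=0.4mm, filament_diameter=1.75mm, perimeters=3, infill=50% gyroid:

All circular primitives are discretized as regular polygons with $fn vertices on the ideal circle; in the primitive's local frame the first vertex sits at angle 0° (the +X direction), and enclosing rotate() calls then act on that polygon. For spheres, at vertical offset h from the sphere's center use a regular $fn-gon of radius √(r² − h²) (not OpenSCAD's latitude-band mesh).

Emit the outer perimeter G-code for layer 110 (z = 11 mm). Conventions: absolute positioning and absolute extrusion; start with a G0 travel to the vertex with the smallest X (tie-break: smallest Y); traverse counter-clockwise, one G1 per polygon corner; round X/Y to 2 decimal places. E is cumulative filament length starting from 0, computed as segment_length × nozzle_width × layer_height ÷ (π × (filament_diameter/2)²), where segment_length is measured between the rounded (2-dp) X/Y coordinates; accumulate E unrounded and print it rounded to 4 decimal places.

At z = 11 mm: the cone: at t=0.611 of its height the radius interpolates to r₁+(r₂−r₁)t = 11.194, giving a regular 6-gon of that circumradius; the cone at (0.5, 6.5) is not intersected at this z (z outside [-1, 7]); Taking the first minus the rest: none of the subtracted shapes is present at this height, so the cone is unchanged — 1 connected region; the sphere at (5, 1.5) is not intersected at this z (|z−center|=7.000 > r=6.5); After the difference (first − rest): none of the subtracted shapes is present at this height, so that combined region is unchanged — 1 connected region. The outline is a single polygon with 6 vertices. Extrusion per mm of travel: 0.4 × 0.1 / (π × 0.875²) = 0.016630. Accumulating E over each segment gives final E = 1.1167.

G0 X-11.19 Y0.00 Z11.00
G1 X-5.60 Y-9.69 E0.1860
G1 X5.60 Y-9.69 E0.3723
G1 X11.19 Y0.00 E0.5583
G1 X5.60 Y9.69 E0.7444
G1 X-5.60 Y9.69 E0.9306
G1 X-11.19 Y0.00 E1.1167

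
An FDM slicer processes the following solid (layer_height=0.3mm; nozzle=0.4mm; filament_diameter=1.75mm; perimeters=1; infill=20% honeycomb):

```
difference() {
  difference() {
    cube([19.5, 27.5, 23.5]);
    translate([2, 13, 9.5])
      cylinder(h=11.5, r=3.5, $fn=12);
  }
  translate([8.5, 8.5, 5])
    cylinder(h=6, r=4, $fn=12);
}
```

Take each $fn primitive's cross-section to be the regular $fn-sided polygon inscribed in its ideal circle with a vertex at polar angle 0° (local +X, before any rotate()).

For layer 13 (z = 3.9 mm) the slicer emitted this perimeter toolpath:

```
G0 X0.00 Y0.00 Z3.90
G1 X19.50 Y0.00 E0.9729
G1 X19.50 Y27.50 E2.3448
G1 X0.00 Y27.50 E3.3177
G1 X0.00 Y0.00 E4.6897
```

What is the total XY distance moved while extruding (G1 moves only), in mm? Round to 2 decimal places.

Sum the Euclidean lengths of each G1 segment: total = 94.00 mm.

94.00 mm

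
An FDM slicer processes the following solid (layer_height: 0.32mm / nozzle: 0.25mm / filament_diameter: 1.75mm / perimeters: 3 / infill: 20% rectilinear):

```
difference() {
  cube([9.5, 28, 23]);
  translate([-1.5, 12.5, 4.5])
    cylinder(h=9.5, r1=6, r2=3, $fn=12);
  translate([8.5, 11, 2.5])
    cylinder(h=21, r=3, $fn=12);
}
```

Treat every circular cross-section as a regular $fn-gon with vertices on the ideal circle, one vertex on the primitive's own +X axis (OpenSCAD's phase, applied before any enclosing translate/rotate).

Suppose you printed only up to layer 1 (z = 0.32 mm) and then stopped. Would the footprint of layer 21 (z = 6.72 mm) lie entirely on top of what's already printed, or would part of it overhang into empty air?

Compare the two slices. At z = 0.32: the cube (footprint 9.5×28) is included at this height (area 266.00 mm²); the cone at (-1.5, 12.5) is not intersected at this z (z outside [4.5, 14]); the cylinder at (8.5, 11) is absent (z outside [2.5, 23.5]); Taking the first minus the rest: none of the subtracted shapes is present at this height, so the 9.5×28 cube is unchanged — area = 266.00 mm². At z = 6.72: the 9.5×28 cube contributes its full rectangle (area 266.00 mm²); the cone at (-1.5, 12.5) contributes a regular 12-gon of circumradius 5.299 (interpolated between r1=6 and r2=3 at t=0.234) (area = (12/2)·5.299²·sin(360°/12) = 84.24 mm²); the cylinder at (8.5, 11): section is a regular 12-gon, circumradius r=3 (area = (12/2)·3.000²·sin(360°/12) = 27.00 mm²); After the difference (first − rest): starting from the 9.5×28 cube (266.00 mm²), the cone at (-1.5, 12.5) partially overlaps it — only the 26.82 mm² overlap (of its 84.24 mm²) is removed, clipping the outline; the r=3 cylinder at (8.5, 11) partially overlaps it — only the 19.23 mm² overlap (of its 27.00 mm²) is removed, clipping the outline — area = 219.94 mm². Checking containment: the cross-section at z = 6.72 is a subset of the cross-section at z = 0.32.

entirely on top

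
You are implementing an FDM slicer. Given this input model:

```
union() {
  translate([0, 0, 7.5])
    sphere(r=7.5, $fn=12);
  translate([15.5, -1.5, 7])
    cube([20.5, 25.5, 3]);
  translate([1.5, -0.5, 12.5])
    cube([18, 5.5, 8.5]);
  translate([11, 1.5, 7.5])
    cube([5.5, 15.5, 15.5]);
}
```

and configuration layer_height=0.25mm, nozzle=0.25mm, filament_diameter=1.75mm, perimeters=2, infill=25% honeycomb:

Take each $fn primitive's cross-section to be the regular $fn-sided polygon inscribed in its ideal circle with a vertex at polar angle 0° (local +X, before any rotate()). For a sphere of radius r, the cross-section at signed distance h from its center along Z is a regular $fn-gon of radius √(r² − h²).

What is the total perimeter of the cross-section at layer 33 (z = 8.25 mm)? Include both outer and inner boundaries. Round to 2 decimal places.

147.35 mm

At z = 8.25 mm: the r=7.5 sphere slices to a regular 12-gon of circumradius 7.462 (√(r²−h²) with h=0.75 from center) (perimeter = 2·12·7.462·sin(180°/12) = 46.35 mm); the cube at (15.5, -1.5) (footprint 20.5×25.5) is included at this height (perimeter 92.00 mm); the cube at (1.5, -0.5) does not reach this height (z outside [12.5, 21]); the cube at (11, 1.5) is present — its section is the full 5.5×15.5 rectangle (perimeter 42.00 mm); Taking the union: the regions partially overlap (shared area 15.50 mm²), so the edge portions inside another operand are dropped and the merged outline is re-measured after clipping — boundary = 147.35 mm. Overall, the cross-section has 2 separate islands. Total boundary length (outer) = 147.35 mm.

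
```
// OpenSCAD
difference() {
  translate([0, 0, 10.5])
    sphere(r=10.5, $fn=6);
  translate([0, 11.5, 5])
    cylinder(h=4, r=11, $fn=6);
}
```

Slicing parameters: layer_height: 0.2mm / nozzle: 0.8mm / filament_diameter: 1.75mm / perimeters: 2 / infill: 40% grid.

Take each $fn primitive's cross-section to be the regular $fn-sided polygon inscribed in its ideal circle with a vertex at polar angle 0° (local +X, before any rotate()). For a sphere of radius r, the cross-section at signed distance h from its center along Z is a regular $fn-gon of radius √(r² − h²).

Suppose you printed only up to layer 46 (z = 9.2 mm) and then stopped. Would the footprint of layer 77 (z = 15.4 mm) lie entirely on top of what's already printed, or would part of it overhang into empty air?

Compare the two slices. At z = 9.2: the r=10.5 sphere slices to a regular 6-gon of circumradius 10.419 (√(r²−h²) with h=1.3 from center) (area = (6/2)·10.419²·sin(360°/6) = 282.05 mm²); the cylinder at (0, 11.5) is absent (z outside [5, 9]); After the difference (first − rest): none of the subtracted shapes is present at this height, so the r=10.5 sphere is unchanged — area = 282.05 mm². At z = 15.4: the r=10.5 sphere contributes a regular 6-gon of circumradius √(10.5²−4.9²) = 9.287 (area = (6/2)·9.287²·sin(360°/6) = 224.06 mm²); the cylinder at (0, 11.5) does not reach this height (z outside [5, 9]); After the difference (first − rest): none of the subtracted shapes is present at this height, so the r=10.5 sphere is unchanged — area = 224.06 mm². Checking containment: the cross-section at z = 15.4 is a subset of the cross-section at z = 9.2.

entirely on top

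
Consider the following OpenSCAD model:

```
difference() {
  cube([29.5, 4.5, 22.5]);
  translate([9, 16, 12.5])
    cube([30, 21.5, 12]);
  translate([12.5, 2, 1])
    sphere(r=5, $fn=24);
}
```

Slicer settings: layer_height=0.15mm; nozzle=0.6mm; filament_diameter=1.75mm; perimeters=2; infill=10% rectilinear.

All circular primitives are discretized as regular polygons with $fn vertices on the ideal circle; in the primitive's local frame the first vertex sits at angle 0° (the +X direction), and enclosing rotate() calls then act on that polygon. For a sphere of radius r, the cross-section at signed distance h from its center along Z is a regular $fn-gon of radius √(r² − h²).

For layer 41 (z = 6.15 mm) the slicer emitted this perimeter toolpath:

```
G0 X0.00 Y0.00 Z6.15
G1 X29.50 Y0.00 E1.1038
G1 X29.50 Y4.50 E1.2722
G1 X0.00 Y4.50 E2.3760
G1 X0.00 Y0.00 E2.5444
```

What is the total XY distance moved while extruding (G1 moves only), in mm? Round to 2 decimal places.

68.00 mm

Sum the Euclidean lengths of each G1 segment: total = 68.00 mm.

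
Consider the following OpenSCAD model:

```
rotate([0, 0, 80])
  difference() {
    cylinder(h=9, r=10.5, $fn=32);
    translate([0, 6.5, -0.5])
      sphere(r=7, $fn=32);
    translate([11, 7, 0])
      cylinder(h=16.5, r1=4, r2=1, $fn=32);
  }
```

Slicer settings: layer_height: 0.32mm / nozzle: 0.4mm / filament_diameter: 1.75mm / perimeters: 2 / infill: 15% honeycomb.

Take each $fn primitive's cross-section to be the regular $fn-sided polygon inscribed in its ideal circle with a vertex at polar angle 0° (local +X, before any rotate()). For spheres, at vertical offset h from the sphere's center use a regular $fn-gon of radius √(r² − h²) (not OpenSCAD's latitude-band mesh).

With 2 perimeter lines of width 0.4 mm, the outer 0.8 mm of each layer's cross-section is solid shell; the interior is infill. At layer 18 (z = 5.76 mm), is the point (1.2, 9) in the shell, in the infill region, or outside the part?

infill

At z = 5.76 mm: the cylinder: section is a regular 32-gon, circumradius r=10.5; the sphere at (0, 6.5): section is a regular 32-gon, circumradius = √(r²−h²) = √(7²−6.26²) = 3.132; the cone at (11, 7) (r1=4→r2=1) has section circumradius 2.953 here — a regular 32-gon; Taking the first minus the rest: starting from the r=10.5 cylinder, the r=7 sphere at (0, 6.5) lies wholly inside it (removes its full 30.63 mm² and its 19.65 mm outline becomes a hole wall); the cone at (11, 7) partially overlaps it — only the 0.63 mm² overlap (of its 27.21 mm²) is removed, clipping the outline — 1 connected region with 1 hole; (whole slice rotated 80° about Z — lengths, areas and connectivity unchanged). Overall, the cross-section is one region with 1 hole. Undo the 80° rotation: the query point maps to (9.072, 0.381) in the un-rotated model frame. The nearest boundary edge runs (10.30, 2.05)→(10.50, 0.00); distance from the point to it = 1.38 mm. The point is inside the cross-section and 1.38 mm from the nearest boundary — more than the 0.8 mm shell width (2 × 0.4), so it's in the infill interior.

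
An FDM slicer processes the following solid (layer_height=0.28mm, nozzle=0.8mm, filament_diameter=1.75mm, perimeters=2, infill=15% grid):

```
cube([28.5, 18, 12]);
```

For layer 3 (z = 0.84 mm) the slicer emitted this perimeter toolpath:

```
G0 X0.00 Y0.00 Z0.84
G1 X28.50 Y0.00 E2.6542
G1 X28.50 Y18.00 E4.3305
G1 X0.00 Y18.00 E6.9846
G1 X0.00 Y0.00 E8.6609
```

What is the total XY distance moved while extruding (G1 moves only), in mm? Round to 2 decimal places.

Sum the Euclidean lengths of each G1 segment: total = 93.00 mm.

93.00 mm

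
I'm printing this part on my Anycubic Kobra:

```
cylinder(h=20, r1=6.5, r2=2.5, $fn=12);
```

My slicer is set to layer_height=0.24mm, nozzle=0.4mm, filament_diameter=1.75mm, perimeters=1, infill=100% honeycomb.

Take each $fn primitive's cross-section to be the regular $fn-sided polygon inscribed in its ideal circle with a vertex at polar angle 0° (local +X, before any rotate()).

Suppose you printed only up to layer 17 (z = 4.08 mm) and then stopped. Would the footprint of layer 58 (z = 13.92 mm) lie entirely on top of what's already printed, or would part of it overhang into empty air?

entirely on top

Compare the two slices. At z = 4.08: the cone (r1=6.5→r2=2.5) has section circumradius 5.684 here — a regular 12-gon (area = (12/2)·5.684²·sin(360°/12) = 96.92 mm²). At z = 13.92: the cone: at t=0.696 of its height the radius interpolates to r₁+(r₂−r₁)t = 3.716, giving a regular 12-gon of that circumradius (area = (12/2)·3.716²·sin(360°/12) = 41.43 mm²). Checking containment: the cross-section at z = 13.92 is a subset of the cross-section at z = 4.08.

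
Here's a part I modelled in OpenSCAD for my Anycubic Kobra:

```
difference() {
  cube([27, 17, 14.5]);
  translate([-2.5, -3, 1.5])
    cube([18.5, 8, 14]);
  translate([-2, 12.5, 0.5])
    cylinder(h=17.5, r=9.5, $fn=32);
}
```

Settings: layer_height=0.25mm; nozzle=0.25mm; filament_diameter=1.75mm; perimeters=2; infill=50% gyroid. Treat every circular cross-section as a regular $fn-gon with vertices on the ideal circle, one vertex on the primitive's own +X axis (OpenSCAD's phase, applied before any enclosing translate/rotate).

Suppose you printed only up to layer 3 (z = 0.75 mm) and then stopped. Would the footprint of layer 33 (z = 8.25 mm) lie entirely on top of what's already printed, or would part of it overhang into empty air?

Compare the two slices. At z = 0.75: the cube (footprint 27×17) is included at this height (area 459.00 mm²); the cube at (-2.5, -3) does not reach this height (z outside [1.5, 15.5]); the r=9.5 cylinder at (-2, 12.5) gives a regular 32-gon of circumradius 9.5 (constant along its height) (area = (32/2)·9.500²·sin(360°/32) = 281.71 mm²); Taking the first minus the rest: starting from the 27×17 cube (459.00 mm²), the r=9.5 cylinder at (-2, 12.5) partially overlaps it — only the 83.58 mm² overlap (of its 281.71 mm²) is removed, clipping the outline — area = 375.42 mm². At z = 8.25: the cube is present — its section is the full 27×17 rectangle (area 459.00 mm²); the cube at (-2.5, -3) is present — its section is the full 18.5×8 rectangle (area 148.00 mm²); the r=9.5 cylinder at (-2, 12.5) gives a regular 32-gon of circumradius 9.5 (constant along its height) (area = (32/2)·9.500²·sin(360°/32) = 281.71 mm²); Taking the first minus the rest: starting from the 27×17 cube (459.00 mm²), the 18.5×8 cube at (-2.5, -3) partially overlaps it — only the 80.00 mm² overlap (of its 148.00 mm²) is removed, clipping the outline; the r=9.5 cylinder at (-2, 12.5) partially overlaps it — only the 79.61 mm² overlap (of its 281.71 mm²) is removed, clipping the outline — area = 299.39 mm². Checking containment: the cross-section at z = 8.25 is a subset of the cross-section at z = 0.75.

entirely on top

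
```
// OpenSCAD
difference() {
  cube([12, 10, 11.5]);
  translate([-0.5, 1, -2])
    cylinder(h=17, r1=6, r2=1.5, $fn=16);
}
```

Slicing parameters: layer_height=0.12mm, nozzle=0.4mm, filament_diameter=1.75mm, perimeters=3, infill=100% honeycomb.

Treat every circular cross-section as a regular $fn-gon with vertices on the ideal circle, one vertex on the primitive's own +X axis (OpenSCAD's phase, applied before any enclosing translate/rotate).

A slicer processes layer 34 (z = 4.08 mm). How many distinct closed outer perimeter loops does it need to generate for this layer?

1

At z = 4.08 mm: the 12×10 cube contributes its full rectangle; the cone at (-0.5, 1): at t=0.358 of its height the radius interpolates to r₁+(r₂−r₁)t = 4.391, giving a regular 16-gon of that circumradius; Taking the first minus the rest: starting from the 12×10 cube, the cone at (-0.5, 1) partially overlaps it — only the 16.37 mm² overlap (of its 59.02 mm²) is removed, clipping the outline — 1 connected region. The result has 1 disconnected region.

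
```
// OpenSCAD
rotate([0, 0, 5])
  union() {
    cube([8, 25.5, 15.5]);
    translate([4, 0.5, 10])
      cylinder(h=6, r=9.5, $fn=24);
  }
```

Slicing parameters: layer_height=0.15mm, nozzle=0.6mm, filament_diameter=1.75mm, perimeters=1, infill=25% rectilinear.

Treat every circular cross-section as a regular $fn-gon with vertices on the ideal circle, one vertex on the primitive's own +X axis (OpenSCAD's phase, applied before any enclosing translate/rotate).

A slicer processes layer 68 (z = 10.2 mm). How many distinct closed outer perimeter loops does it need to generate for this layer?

1

At z = 10.2 mm: the 8×25.5 cube contributes its full rectangle; the cylinder at (4, 0.5): section is a regular 24-gon, circumradius r=9.5; Combining (union): the regions partially overlap (shared area 77.22 mm²), so overlapping operands fuse into one piece — 1 connected region; (rotated 5° about Z; rotation is an isometry so areas/perimeters/island counts are preserved). The result has 1 disconnected region.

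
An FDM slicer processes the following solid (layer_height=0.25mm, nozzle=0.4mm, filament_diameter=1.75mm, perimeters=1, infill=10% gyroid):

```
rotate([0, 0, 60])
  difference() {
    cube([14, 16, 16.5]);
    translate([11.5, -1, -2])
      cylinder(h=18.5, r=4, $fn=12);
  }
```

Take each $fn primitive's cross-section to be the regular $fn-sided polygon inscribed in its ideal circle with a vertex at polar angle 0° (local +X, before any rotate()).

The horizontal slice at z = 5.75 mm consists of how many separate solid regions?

1

At z = 5.75 mm: the 14×16 cube contributes its full rectangle; the r=4 cylinder at (11.5, -1) gives a regular 12-gon of circumradius 4 (constant along its height); Subtracting the remaining from the first: starting from the 14×16 cube, the r=4 cylinder at (11.5, -1) partially overlaps it — only the 14.71 mm² overlap (of its 48.00 mm²) is removed, clipping the outline — 1 connected region; (rotated 60° about Z; rotation is an isometry so areas/perimeters/island counts are preserved). The result has 1 disconnected region.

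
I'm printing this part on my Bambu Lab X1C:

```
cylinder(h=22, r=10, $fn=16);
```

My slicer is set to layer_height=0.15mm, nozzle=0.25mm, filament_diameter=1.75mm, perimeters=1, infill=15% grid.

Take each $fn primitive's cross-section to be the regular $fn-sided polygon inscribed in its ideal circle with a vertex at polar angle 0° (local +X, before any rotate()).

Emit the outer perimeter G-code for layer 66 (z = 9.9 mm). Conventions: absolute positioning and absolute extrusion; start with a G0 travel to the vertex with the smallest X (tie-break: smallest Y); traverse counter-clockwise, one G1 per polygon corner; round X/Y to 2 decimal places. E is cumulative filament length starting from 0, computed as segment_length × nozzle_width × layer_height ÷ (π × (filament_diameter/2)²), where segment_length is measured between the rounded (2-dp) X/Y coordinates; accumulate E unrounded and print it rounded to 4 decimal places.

At z = 9.9 mm: the r=10 cylinder contributes a regular 16-gon of circumradius 10. The outline is a single polygon with 16 vertices. Extrusion per mm of travel: 0.25 × 0.15 / (π × 0.875²) = 0.015591. Accumulating E over each segment gives final E = 0.9734.

G0 X-10.00 Y0.00 Z9.90
G1 X-9.24 Y-3.83 E0.0609
G1 X-7.07 Y-7.07 E0.1217
G1 X-3.83 Y-9.24 E0.1825
G1 X0.00 Y-10.00 E0.2433
G1 X3.83 Y-9.24 E0.3042
G1 X7.07 Y-7.07 E0.3650
G1 X9.24 Y-3.83 E0.4258
G1 X10.00 Y0.00 E0.4867
G1 X9.24 Y3.83 E0.5476
G1 X7.07 Y7.07 E0.6084
G1 X3.83 Y9.24 E0.6692
G1 X0.00 Y10.00 E0.7300
G1 X-3.83 Y9.24 E0.7909
G1 X-7.07 Y7.07 E0.8517
G1 X-9.24 Y3.83 E0.9125
G1 X-10.00 Y0.00 E0.9734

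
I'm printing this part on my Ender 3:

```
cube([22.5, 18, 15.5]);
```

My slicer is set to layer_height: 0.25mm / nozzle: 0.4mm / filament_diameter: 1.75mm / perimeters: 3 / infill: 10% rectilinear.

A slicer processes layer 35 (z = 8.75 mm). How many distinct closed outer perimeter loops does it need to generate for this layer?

At z = 8.75 mm: the cube is present — its section is the full 22.5×18 rectangle. The result has 1 disconnected region.

1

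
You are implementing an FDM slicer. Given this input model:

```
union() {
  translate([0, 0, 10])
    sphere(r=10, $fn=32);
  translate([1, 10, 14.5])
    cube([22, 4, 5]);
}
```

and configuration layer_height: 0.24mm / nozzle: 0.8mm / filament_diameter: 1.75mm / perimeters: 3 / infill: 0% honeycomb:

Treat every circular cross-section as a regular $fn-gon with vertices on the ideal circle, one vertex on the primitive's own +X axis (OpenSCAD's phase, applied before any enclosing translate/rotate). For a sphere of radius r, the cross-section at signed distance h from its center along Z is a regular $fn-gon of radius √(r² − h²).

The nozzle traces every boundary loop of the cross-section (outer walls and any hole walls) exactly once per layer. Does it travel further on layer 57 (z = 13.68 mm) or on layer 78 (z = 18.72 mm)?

Layer 57 (z = 13.68): the r=10 sphere contributes a regular 32-gon of circumradius √(10²−3.68²) = 9.298 (perimeter = 2·32·9.298·sin(180°/32) = 58.33 mm); the cube at (1, 10) does not reach this height (z outside [14.5, 19.5]); Taking the union: only the r=10 sphere is present, so the union is just that shape — boundary = 58.33 mm. So its perimeter = 58.33 mm. Layer 78 (z = 18.72): the r=10 sphere contributes a regular 32-gon of circumradius √(10²−8.72²) = 4.895 (perimeter = 2·32·4.895·sin(180°/32) = 30.71 mm); the 22×4 cube at (1, 10) contributes its full rectangle (perimeter 52.00 mm); Merging all regions: the 2 present regions are separate (no shared area or edge), so areas and boundary lengths simply add and each stays a separate island — boundary = 82.71 mm. So its perimeter = 82.71 mm. Layer 78 is larger (82.71 vs 58.33 mm).

layer 78 (z = 18.72 mm)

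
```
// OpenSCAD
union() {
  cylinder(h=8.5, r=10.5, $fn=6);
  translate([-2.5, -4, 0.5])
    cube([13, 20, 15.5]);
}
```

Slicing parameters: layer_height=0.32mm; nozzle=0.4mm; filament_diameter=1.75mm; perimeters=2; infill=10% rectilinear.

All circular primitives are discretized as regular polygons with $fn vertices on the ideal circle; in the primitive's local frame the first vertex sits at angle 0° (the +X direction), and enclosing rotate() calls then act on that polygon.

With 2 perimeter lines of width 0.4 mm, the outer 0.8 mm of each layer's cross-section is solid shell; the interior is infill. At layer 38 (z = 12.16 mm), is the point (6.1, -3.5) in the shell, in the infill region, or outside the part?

shell

At z = 12.16 mm: the cylinder is absent (z outside [0, 8.5]); the 13×20 cube at (-2.5, -4) contributes its full rectangle; Combining (union): only the 13×20 cube at (-2.5, -4) is present, so the union is just that shape — 1 connected region. Overall, the cross-section is a single solid region. The nearest boundary edge runs (-2.50, -4.00)→(10.50, -4.00); distance from the point to it = 0.50 mm. The point is inside the cross-section, 0.50 mm from the nearest boundary — within the 0.8 mm shell band (2 × 0.4).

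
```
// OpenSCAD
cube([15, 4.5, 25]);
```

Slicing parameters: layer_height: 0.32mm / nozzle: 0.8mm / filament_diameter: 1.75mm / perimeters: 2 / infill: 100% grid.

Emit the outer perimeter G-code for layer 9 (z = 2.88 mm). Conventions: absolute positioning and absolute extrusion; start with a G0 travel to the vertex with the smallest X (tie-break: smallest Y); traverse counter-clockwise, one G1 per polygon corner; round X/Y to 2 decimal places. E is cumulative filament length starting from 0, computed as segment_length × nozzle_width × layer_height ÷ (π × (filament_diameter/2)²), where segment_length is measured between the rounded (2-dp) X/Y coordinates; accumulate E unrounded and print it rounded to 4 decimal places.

At z = 2.88 mm: the cube (footprint 15×4.5) is included at this height. The outline is a single polygon with 4 vertices. Extrusion per mm of travel: 0.8 × 0.32 / (π × 0.875²) = 0.106432. Accumulating E over each segment gives final E = 4.1509.

G0 X0.00 Y0.00 Z2.88
G1 X15.00 Y0.00 E1.5965
G1 X15.00 Y4.50 E2.0754
G1 X0.00 Y4.50 E3.6719
G1 X0.00 Y0.00 E4.1509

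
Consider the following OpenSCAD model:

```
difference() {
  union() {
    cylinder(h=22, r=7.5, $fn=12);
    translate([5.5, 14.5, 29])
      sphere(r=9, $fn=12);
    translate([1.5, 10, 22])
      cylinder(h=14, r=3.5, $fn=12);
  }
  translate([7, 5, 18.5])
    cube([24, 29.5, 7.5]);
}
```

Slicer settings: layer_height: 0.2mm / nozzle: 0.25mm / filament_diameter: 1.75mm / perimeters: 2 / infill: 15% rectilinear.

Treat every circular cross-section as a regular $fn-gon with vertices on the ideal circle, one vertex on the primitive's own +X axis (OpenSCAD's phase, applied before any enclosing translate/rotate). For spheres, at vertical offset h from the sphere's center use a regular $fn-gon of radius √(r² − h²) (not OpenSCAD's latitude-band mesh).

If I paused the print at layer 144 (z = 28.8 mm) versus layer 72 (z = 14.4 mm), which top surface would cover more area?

Layer 144 (z = 28.8): the cylinder is absent (z outside [0, 22]); the r=9 sphere at (5.5, 14.5) contributes a regular 12-gon of circumradius √(9²−0.2²) = 8.998 (area = (12/2)·8.998²·sin(360°/12) = 242.88 mm²); the r=3.5 cylinder at (1.5, 10) gives a regular 12-gon of circumradius 3.5 (constant along its height) (area = (12/2)·3.500²·sin(360°/12) = 36.75 mm²); Merging all regions: the regions partially overlap — summed areas 279.63 mm² minus the doubly-counted overlap 34.59 mm² gives 245.04 mm² — area = 245.04 mm²; the cube at (7, 5) does not reach this height (z outside [18.5, 26]); Subtracting the remaining from the first: none of the subtracted shapes is present at this height, so that combined region is unchanged — area = 245.04 mm². So its area = 245.04 mm². Layer 72 (z = 14.4): the r=7.5 cylinder contributes a regular 12-gon of circumradius 7.5 (area = (12/2)·7.500²·sin(360°/12) = 168.75 mm²); the sphere at (5.5, 14.5) is not intersected at this z (|z−center|=14.600 > r=9); the cylinder at (1.5, 10) does not reach this height (z outside [22, 36]); Combining (union): only the r=7.5 cylinder is present, so the union is just that shape — area = 168.75 mm²; the cube at (7, 5) is absent (z outside [18.5, 26]); After the difference (first − rest): none of the subtracted shapes is present at this height, so the result so far is unchanged — area = 168.75 mm². So its area = 168.75 mm². Layer 144 is larger (245.04 vs 168.75 mm²).

layer 144 (z = 28.8 mm)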